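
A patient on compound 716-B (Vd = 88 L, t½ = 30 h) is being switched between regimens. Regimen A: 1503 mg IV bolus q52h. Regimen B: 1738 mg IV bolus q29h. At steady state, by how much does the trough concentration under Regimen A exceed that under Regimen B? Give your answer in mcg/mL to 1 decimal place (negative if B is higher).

-13.3 mcg/mL

Regimen A: f = (1/2)^(52/30) ≈ 0.3008; Cmin,ss = (1503/88)·f/(1−f) ≈ 7.348 mcg/mL.
Regimen B: f = (1/2)^(29/30) ≈ 0.5117; Cmin,ss = (1738/88)·f/(1−f) ≈ 20.696 mcg/mL.
Difference ≈ 7.348 − 20.696 ≈ -13.348 mcg/mL.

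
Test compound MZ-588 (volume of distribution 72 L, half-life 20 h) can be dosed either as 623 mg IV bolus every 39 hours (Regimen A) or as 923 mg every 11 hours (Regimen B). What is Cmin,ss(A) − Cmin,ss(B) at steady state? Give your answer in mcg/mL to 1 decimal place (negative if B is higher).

Regimen A: f = (1/2)^(39/20) ≈ 0.2588; Cmin,ss = (623/72)·f/(1−f) ≈ 3.021 mcg/mL.
Regimen B: f = (1/2)^(11/20) ≈ 0.6830; Cmin,ss = (923/72)·f/(1−f) ≈ 27.620 mcg/mL.
Difference ≈ 3.021 − 27.620 ≈ -24.599 mcg/mL.

-24.6 mcg/mL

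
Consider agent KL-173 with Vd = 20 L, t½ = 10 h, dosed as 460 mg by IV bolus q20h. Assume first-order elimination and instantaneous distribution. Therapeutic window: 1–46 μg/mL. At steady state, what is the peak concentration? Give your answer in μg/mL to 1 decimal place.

τ = 20 h = 2 half-lives, so f = (1/2)^2 = 0.25.
Accumulation ratio R = 1/(1 − f) = 1/0.75 = 4/3.
Single-dose peak C₀ = D/Vd = 460/20 = 23 μg/mL.
Steady-state peak Cmax,ss = C₀·R = 23 × 4/3 ≈ 30.667 μg/mL.
Peak 30.7 μg/mL vs MTC 46 μg/mL: below toxic threshold.

30.7 μg/mL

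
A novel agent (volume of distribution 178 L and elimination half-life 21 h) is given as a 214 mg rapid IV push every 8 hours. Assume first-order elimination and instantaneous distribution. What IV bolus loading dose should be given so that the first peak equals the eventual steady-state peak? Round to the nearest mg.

922 mg

f = (1/2)^(8/21) ≈ 0.767930; accumulation ratio R = 1/(1−f) ≈ 4.30904.
Loading dose to hit Cmax,ss on first dose: D_load = D_maint·R ≈ 214 × 4.30904 ≈ 922.13 mg.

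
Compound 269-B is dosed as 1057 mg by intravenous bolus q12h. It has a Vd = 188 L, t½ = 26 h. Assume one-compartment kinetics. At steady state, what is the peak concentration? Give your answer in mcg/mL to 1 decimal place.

Over one 12-h interval, 12/26 ≈ 0.46154 half-lives elapse, leaving f ≈ 0.7262 of each dose.
Accumulation ratio R = 1/(1 − f) ≈ 1/0.2738 ≈ 3.6523.
Each bolus raises the concentration by D/Vd = 1057/188 ≈ 5.622 mcg/mL.
Steady-state peak Cmax,ss = C₀·R ≈ 5.622 × 3.6523 ≈ 20.533 mcg/mL.

20.5 mcg/mL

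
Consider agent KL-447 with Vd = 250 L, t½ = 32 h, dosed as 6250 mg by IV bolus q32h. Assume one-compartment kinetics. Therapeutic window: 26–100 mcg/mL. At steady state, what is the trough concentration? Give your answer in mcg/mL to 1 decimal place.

25.0 mcg/mL

τ = 32 h = 1 half-life, so f = (1/2)^1 = 0.5.
At steady state, R = 1/(1 − 0.5) = 2/1.
Single-dose peak C₀ = D/Vd = 6250/250 = 25 mcg/mL.
Steady-state peak Cmax,ss = C₀·R = 25 × 2/1 ≈ 50.000 mcg/mL.
Steady-state trough Cmin,ss = Cmax,ss·f ≈ 50.000 × 0.5 ≈ 25.000 mcg/mL.
Trough 25.0 mcg/mL vs MEC 26 mcg/mL: subtherapeutic.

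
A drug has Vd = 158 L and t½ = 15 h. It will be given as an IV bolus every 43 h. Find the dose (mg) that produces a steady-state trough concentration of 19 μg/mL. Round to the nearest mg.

18894 mg

τ/t½ = 43/15 ≈ 2.8667, so f = (1/2)^(43/15) ≈ 0.137103.
Cmin,ss = (D/Vd)·f/(1−f), so D = Cmin,ss·Vd·(1−f)/f.
D = 19 × 158 × (1−f)/f ≈ 19 × 158 × 6.29379 ≈ 18893.96 mg.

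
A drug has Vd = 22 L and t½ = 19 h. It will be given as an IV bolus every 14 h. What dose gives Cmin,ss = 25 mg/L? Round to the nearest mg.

τ/t½ = 14/19 ≈ 0.73684, so f = (1/2)^(14/19) ≈ 0.600051.
Cmin,ss = (D/Vd)·f/(1−f), so D = Cmin,ss·Vd·(1−f)/f.
D = 25 × 22 × (1−f)/f ≈ 25 × 22 × 0.66653 ≈ 366.59 mg.

367 mg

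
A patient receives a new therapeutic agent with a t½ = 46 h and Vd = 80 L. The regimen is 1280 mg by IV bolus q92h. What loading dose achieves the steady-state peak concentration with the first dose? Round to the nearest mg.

f = (1/2)^(92/46) ≈ 0.250000; accumulation ratio R = 1/(1−f) ≈ 1.33333.
Loading dose to hit Cmax,ss on first dose: D_load = D_maint·R ≈ 1280 × 1.33333 ≈ 1706.66 mg.

1707 mg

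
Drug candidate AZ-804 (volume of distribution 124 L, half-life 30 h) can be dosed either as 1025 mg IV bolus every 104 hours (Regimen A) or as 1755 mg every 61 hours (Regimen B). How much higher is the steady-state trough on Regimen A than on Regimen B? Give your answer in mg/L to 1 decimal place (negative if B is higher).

-3.8 mg/L

Regimen A: f = (1/2)^(104/30) ≈ 0.0905; Cmin,ss = (1025/124)·f/(1−f) ≈ 0.823 mg/L.
Regimen B: f = (1/2)^(61/30) ≈ 0.2443; Cmin,ss = (1755/124)·f/(1−f) ≈ 4.575 mg/L.
Difference ≈ 0.823 − 4.575 ≈ -3.752 mg/L.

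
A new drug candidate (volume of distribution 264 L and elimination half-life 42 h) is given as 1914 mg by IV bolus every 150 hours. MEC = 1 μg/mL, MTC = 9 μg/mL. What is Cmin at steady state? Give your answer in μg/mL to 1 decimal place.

Over one 150-h interval, 150/42 ≈ 3.5714 half-lives elapse, leaving f ≈ 0.0841 of each dose.
Accumulation ratio R = 1/(1 − f) ≈ 1/0.9159 ≈ 1.0918.
Single-dose peak C₀ = D/Vd = 1914/264 ≈ 7.250 μg/mL.
Cmax,ss = C₀/(1 − f) ≈ 7.250/0.9159 ≈ 7.916 μg/mL.
Steady-state trough Cmin,ss = Cmax,ss·f ≈ 7.916 × 0.0841 ≈ 0.666 μg/mL.
Trough 0.7 μg/mL vs MEC 1 μg/mL: subtherapeutic.

0.7 μg/mL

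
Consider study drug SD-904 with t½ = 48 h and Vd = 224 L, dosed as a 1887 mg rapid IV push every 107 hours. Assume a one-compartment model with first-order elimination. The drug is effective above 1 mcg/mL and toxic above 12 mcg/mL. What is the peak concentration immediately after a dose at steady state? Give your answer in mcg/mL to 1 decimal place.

10.7 mcg/mL

k = ln2/t½ = ln2/48 ≈ 0.014441 h⁻¹; fraction remaining f = e^(−kτ) = e^(−0.014441×107) ≈ 0.2133.
At steady state, accumulation factor R = 1/(1 − e^(−kτ)) ≈ 1.2711.
Single-dose peak C₀ = D/Vd = 1887/224 ≈ 8.424 mcg/mL.
Steady-state peak Cmax,ss = C₀·R ≈ 8.424 × 1.2711 ≈ 10.708 mcg/mL.
Peak 10.7 mcg/mL vs MTC 12 mcg/mL: below toxic threshold.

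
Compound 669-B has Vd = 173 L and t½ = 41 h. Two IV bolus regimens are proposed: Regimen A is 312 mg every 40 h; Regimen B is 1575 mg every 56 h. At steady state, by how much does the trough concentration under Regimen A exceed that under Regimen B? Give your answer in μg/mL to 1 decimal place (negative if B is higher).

-3.9 μg/mL

Regimen A: f = (1/2)^(40/41) ≈ 0.5085; Cmin,ss = (312/173)·f/(1−f) ≈ 1.866 μg/mL.
Regimen B: f = (1/2)^(56/41) ≈ 0.3880; Cmin,ss = (1575/173)·f/(1−f) ≈ 5.772 μg/mL.
Difference ≈ 1.866 − 5.772 ≈ -3.906 μg/mL.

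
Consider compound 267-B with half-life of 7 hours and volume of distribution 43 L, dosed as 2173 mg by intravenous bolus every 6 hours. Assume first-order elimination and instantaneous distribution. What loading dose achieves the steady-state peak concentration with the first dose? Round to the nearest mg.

f = (1/2)^(6/7) ≈ 0.552045; accumulation ratio R = 1/(1−f) ≈ 2.23237.
Loading dose to hit Cmax,ss on first dose: D_load = D_maint·R ≈ 2173 × 2.23237 ≈ 4850.94 mg.

4851 mg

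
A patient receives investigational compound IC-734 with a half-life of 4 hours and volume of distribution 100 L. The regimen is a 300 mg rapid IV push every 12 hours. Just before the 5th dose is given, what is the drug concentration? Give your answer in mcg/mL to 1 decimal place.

f = (1/2)^(τ/t½) = (1/2)^(12/4) ≈ 0.1250.
C₀ = D/Vd = 300/100 ≈ 3.000 mcg/mL.
Before the 5th dose, 4 doses have been given. Superposition: Cmin = C₀·(f + f² + … + f^4).
≈ 3.000 × (0.1250 + 0.0156 + 0.0020 + 0.0002) ≈ 3.000 × 0.1428 ≈ 0.428 mcg/mL.

0.4 mcg/mL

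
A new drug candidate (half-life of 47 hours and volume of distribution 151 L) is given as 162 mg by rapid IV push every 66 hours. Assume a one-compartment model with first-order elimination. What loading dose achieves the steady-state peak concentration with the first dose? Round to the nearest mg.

260 mg

f = (1/2)^(66/47) ≈ 0.377813; accumulation ratio R = 1/(1−f) ≈ 1.60723.
Loading dose to hit Cmax,ss on first dose: D_load = D_maint·R ≈ 162 × 1.60723 ≈ 260.37 mg.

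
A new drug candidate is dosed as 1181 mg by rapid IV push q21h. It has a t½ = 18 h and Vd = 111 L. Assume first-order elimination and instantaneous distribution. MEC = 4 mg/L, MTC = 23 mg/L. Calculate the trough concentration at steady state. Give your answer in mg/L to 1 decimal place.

8.5 mg/L

Over one 21-h interval, 21/18 ≈ 1.1667 half-lives elapse, leaving f ≈ 0.4454 of each dose.
At steady state, accumulation factor R = 1/(1 − e^(−kτ)) ≈ 1.8031.
Single-dose peak C₀ = D/Vd = 1181/111 ≈ 10.640 mg/L.
Steady-state peak Cmax,ss = C₀·R ≈ 10.640 × 1.8031 ≈ 19.185 mg/L.
One interval later, Cmin,ss = Cmax,ss·e^(−kτ) ≈ 19.185 × 0.4454 ≈ 8.545 mg/L.
Trough 8.5 mg/L vs MEC 4 mg/L: adequate.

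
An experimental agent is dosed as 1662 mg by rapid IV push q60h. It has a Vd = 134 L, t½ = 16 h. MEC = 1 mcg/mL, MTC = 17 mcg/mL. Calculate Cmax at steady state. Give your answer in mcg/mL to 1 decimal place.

Over one 60-h interval, 60/16 ≈ 3.75 half-lives elapse, leaving f ≈ 0.0743 of each dose.
At steady state, accumulation factor R = 1/(1 − e^(−kτ)) ≈ 1.0803.
Each bolus raises the concentration by D/Vd = 1662/134 ≈ 12.403 mcg/mL.
Cmax,ss = C₀/(1 − f) ≈ 12.403/0.9257 ≈ 13.399 mcg/mL.
Peak 13.4 mcg/mL vs MTC 17 mcg/mL: below toxic threshold.

13.4 mcg/mL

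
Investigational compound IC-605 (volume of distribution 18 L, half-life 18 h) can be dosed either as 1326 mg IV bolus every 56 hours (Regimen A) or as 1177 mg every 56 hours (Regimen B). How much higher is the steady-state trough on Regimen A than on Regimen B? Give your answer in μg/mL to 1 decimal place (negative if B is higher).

1.1 μg/mL

Regimen A: f = (1/2)^(56/18) ≈ 0.1157; Cmin,ss = (1326/18)·f/(1−f) ≈ 9.638 μg/mL.
Regimen B: f = (1/2)^(56/18) ≈ 0.1157; Cmin,ss = (1177/18)·f/(1−f) ≈ 8.555 μg/mL.
Difference ≈ 9.638 − 8.555 ≈ 1.083 μg/mL.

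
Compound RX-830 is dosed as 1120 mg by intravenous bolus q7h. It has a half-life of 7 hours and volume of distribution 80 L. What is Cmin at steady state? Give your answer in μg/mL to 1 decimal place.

14.0 μg/mL

τ = 7 h = 1 half-life, so f = (1/2)^1 = 0.5.
Accumulation ratio R = 1/(1 − f) = 1/0.5 = 2/1.
Single-dose peak C₀ = D/Vd = 1120/80 = 14 μg/mL.
Steady-state peak Cmax,ss = C₀·R = 14 × 2/1 ≈ 28.000 μg/mL.
Steady-state trough Cmin,ss = Cmax,ss·f ≈ 28.000 × 0.5 ≈ 14.000 μg/mL.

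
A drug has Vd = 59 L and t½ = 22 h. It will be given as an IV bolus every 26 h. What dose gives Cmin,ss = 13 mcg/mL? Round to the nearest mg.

973 mg

τ/t½ = 26/22 ≈ 1.1818, so f = (1/2)^(26/22) ≈ 0.440796.
Cmin,ss = (D/Vd)·f/(1−f), so D = Cmin,ss·Vd·(1−f)/f.
D = 13 × 59 × (1−f)/f ≈ 13 × 59 × 1.26862 ≈ 973.03 mg.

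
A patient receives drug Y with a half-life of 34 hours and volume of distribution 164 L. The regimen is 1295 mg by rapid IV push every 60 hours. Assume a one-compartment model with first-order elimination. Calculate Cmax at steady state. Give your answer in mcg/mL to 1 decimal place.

11.2 mcg/mL

Over one 60-h interval, 60/34 ≈ 1.7647 half-lives elapse, leaving f ≈ 0.2943 of each dose.
Accumulation ratio R = 1/(1 − f) ≈ 1/0.7057 ≈ 1.4170.
Single-dose peak C₀ = D/Vd = 1295/164 ≈ 7.896 mcg/mL.
Cmax,ss = C₀/(1 − f) ≈ 7.896/0.7057 ≈ 11.189 mcg/mL.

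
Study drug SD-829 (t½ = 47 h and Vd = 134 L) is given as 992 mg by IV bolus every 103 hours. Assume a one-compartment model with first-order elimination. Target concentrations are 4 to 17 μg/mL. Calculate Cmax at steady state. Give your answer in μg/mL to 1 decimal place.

9.5 μg/mL

Over one 103-h interval, 103/47 ≈ 2.1915 half-lives elapse, leaving f ≈ 0.2189 of each dose.
Accumulation ratio R = 1/(1 − f) ≈ 1/0.7811 ≈ 1.2802.
Each bolus raises the concentration by D/Vd = 992/134 ≈ 7.403 μg/mL.
Cmax,ss = C₀/(1 − f) ≈ 7.403/0.7811 ≈ 9.478 μg/mL.
Peak 9.5 μg/mL vs MTC 17 μg/mL: below toxic threshold.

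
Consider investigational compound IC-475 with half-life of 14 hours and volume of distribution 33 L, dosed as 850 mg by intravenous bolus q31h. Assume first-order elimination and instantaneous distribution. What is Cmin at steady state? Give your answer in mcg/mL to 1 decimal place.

7.1 mcg/mL

k = ln2/t½ = ln2/14 ≈ 0.049511 h⁻¹; fraction remaining f = e^(−kτ) = e^(−0.049511×31) ≈ 0.2155.
At steady state, accumulation factor R = 1/(1 − e^(−kτ)) ≈ 1.2747.
Single-dose peak C₀ = D/Vd = 850/33 ≈ 25.758 mcg/mL.
Steady-state peak Cmax,ss = C₀·R ≈ 25.758 × 1.2747 ≈ 32.834 mcg/mL.
Steady-state trough Cmin,ss = Cmax,ss·f ≈ 32.834 × 0.2155 ≈ 7.076 mcg/mL.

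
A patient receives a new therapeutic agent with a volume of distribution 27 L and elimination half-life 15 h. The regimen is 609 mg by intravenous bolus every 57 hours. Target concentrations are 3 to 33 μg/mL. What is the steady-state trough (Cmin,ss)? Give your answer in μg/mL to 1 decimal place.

k = ln2/t½ = ln2/15 ≈ 0.046210 h⁻¹; fraction remaining f = e^(−kτ) = e^(−0.046210×57) ≈ 0.0718.
At steady state, accumulation factor R = 1/(1 − e^(−kτ)) ≈ 1.0774.
Each bolus raises the concentration by D/Vd = 609/27 ≈ 22.556 μg/mL.
Steady-state peak Cmax,ss = C₀·R ≈ 22.556 × 1.0774 ≈ 24.302 μg/mL.
Steady-state trough Cmin,ss = Cmax,ss·f ≈ 24.302 × 0.0718 ≈ 1.745 μg/mL.
Trough 1.7 μg/mL vs MEC 3 μg/mL: subtherapeutic.

1.7 μg/mL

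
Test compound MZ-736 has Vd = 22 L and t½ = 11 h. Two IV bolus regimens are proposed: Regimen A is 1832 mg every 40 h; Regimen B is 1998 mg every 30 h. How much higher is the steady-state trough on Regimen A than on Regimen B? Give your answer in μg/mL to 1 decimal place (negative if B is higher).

Regimen A: f = (1/2)^(40/11) ≈ 0.0804; Cmin,ss = (1832/22)·f/(1−f) ≈ 7.280 μg/mL.
Regimen B: f = (1/2)^(30/11) ≈ 0.1510; Cmin,ss = (1998/22)·f/(1−f) ≈ 16.153 μg/mL.
Difference ≈ 7.280 − 16.153 ≈ -8.873 μg/mL.

-8.9 μg/mL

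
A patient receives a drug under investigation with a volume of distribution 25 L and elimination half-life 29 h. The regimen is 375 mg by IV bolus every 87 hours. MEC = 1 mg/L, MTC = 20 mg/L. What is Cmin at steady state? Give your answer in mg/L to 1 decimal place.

2.1 mg/L

τ = 87 h = 3 half-lives, so f = (1/2)^3 = 0.125.
At steady state, R = 1/(1 − 0.125) = 8/7.
Single-dose peak C₀ = D/Vd = 375/25 = 15 mg/L.
Steady-state peak Cmax,ss = C₀·R = 15 × 8/7 ≈ 17.143 mg/L.
Steady-state trough Cmin,ss = Cmax,ss·f ≈ 17.143 × 0.125 ≈ 2.143 mg/L.
Trough 2.1 mg/L vs MEC 1 mg/L: adequate.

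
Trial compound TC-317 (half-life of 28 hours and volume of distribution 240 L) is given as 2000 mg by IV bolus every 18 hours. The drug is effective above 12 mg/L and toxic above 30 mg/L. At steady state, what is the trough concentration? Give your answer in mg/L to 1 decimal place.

14.8 mg/L

k = ln2/t½ = ln2/28 ≈ 0.024755 h⁻¹; fraction remaining f = e^(−kτ) = e^(−0.024755×18) ≈ 0.6404.
Accumulation ratio R = 1/(1 − f) ≈ 1/0.3596 ≈ 2.7809.
Each bolus raises the concentration by D/Vd = 2000/240 ≈ 8.333 mg/L.
Cmax,ss = C₀/(1 − f) ≈ 8.333/0.3596 ≈ 23.173 mg/L.
One interval later, Cmin,ss = Cmax,ss·e^(−kτ) ≈ 23.173 × 0.6404 ≈ 14.840 mg/L.
Trough 14.8 mg/L vs MEC 12 mg/L: adequate.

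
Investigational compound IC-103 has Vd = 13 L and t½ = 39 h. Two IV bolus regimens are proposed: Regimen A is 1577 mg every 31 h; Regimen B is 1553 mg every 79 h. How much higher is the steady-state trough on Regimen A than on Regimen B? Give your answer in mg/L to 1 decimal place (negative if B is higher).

126.2 mg/L

Regimen A: f = (1/2)^(31/39) ≈ 0.5764; Cmin,ss = (1577/13)·f/(1−f) ≈ 165.066 mg/L.
Regimen B: f = (1/2)^(79/39) ≈ 0.2456; Cmin,ss = (1553/13)·f/(1−f) ≈ 38.892 mg/L.
Difference ≈ 165.066 − 38.892 ≈ 126.174 mg/L.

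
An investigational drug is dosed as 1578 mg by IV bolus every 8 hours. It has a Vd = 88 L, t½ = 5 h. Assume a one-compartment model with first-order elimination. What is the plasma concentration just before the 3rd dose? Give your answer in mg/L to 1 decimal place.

f = (1/2)^(τ/t½) = (1/2)^(8/5) ≈ 0.3299.
C₀ = D/Vd = 1578/88 ≈ 17.932 mg/L.
Before the 3rd dose, 2 doses have been given. Superposition: Cmin = C₀·(f + f²).
≈ 17.932 × (0.3299 + 0.1088) ≈ 17.932 × 0.4387 ≈ 7.867 mg/L.

7.9 mg/L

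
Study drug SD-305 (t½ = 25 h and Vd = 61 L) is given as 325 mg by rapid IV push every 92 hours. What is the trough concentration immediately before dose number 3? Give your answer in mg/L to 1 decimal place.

0.4 mg/L

f = (1/2)^(τ/t½) = (1/2)^(92/25) ≈ 0.0780.
C₀ = D/Vd = 325/61 ≈ 5.328 mg/L.
Before the 3rd dose, 2 doses have been given. Superposition: Cmin = C₀·(f + f²).
≈ 5.328 × (0.0780 + 0.0061) ≈ 5.328 × 0.0841 ≈ 0.448 mg/L.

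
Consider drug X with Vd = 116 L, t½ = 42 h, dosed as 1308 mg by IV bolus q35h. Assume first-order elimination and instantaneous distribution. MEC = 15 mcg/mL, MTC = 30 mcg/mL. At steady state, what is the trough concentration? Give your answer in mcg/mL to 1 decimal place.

Over one 35-h interval, 35/42 ≈ 0.83333 half-lives elapse, leaving f ≈ 0.5612 of each dose.
At steady state, accumulation factor R = 1/(1 − e^(−kτ)) ≈ 2.2789.
Each bolus raises the concentration by D/Vd = 1308/116 ≈ 11.276 mcg/mL.
Cmax,ss = C₀/(1 − f) ≈ 11.276/0.4388 ≈ 25.697 mcg/mL.
One interval later, Cmin,ss = Cmax,ss·e^(−kτ) ≈ 25.697 × 0.5612 ≈ 14.421 mcg/mL.
Trough 14.4 mcg/mL vs MEC 15 mcg/mL: subtherapeutic.

14.4 mcg/mL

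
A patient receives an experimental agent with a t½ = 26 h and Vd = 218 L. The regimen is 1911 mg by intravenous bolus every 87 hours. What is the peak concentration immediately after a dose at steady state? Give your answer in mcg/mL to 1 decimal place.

k = ln2/t½ = ln2/26 ≈ 0.026660 h⁻¹; fraction remaining f = e^(−kτ) = e^(−0.026660×87) ≈ 0.0983.
Accumulation ratio R = 1/(1 − f) ≈ 1/0.9017 ≈ 1.1090.
Single-dose peak C₀ = D/Vd = 1911/218 ≈ 8.766 mcg/mL.
Steady-state peak Cmax,ss = C₀·R ≈ 8.766 × 1.1090 ≈ 9.721 mcg/mL.

9.7 mcg/mL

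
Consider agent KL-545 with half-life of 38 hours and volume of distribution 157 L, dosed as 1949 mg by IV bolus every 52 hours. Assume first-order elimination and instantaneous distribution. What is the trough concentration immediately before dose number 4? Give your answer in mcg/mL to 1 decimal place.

f = (1/2)^(τ/t½) = (1/2)^(52/38) ≈ 0.3873.
C₀ = D/Vd = 1949/157 ≈ 12.414 mcg/mL.
Before the 4th dose, 3 doses have been given. Superposition: Cmin = C₀·(f + f² + … + f^3).
≈ 12.414 × (0.3873 + 0.1500 + 0.0581) ≈ 12.414 × 0.5954 ≈ 7.391 mcg/mL.

7.4 mcg/mL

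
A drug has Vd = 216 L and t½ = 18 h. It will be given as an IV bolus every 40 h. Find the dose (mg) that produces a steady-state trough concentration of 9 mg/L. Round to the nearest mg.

τ/t½ = 40/18 ≈ 2.2222, so f = (1/2)^(40/18) ≈ 0.214311.
Cmin,ss = (D/Vd)·f/(1−f), so D = Cmin,ss·Vd·(1−f)/f.
D = 9 × 216 × (1−f)/f ≈ 9 × 216 × 3.66612 ≈ 7126.94 mg.

7127 mg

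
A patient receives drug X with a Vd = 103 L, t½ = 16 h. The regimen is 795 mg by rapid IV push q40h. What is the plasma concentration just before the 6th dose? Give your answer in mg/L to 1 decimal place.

1.7 mg/L

f = (1/2)^(τ/t½) = (1/2)^(40/16) ≈ 0.1768.
C₀ = D/Vd = 795/103 ≈ 7.718 mg/L.
Before the 6th dose, 5 doses have been given. Superposition: Cmin = C₀·(f + f² + … + f^5).
≈ 7.718 × (0.1768 + 0.0313 + 0.0055 + 0.0010 + 0.0002) ≈ 7.718 × 0.2148 ≈ 1.658 mg/L.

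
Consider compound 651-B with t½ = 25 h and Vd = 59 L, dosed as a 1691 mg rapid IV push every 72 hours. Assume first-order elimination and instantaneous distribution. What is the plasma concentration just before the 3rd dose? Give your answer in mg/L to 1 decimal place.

4.4 mg/L

f = (1/2)^(τ/t½) = (1/2)^(72/25) ≈ 0.1358.
C₀ = D/Vd = 1691/59 ≈ 28.661 mg/L.
Before the 3rd dose, 2 doses have been given. Superposition: Cmin = C₀·(f + f²).
≈ 28.661 × (0.1358 + 0.0184) ≈ 28.661 × 0.1542 ≈ 4.420 mg/L.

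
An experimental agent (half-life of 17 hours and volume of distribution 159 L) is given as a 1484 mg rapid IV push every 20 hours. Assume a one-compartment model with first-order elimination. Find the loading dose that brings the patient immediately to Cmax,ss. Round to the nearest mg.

f = (1/2)^(20/17) ≈ 0.442433; accumulation ratio R = 1/(1−f) ≈ 1.79351.
Loading dose to hit Cmax,ss on first dose: D_load = D_maint·R ≈ 1484 × 1.79351 ≈ 2661.57 mg.

2662 mg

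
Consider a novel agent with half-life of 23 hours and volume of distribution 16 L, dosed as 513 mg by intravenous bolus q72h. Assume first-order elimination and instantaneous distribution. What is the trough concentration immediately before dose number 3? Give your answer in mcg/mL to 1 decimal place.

f = (1/2)^(τ/t½) = (1/2)^(72/23) ≈ 0.1142.
C₀ = D/Vd = 513/16 ≈ 32.062 mcg/mL.
Before the 3rd dose, 2 doses have been given. Superposition: Cmin = C₀·(f + f²).
≈ 32.062 × (0.1142 + 0.0130) ≈ 32.062 × 0.1272 ≈ 4.078 mcg/mL.

4.1 mcg/mL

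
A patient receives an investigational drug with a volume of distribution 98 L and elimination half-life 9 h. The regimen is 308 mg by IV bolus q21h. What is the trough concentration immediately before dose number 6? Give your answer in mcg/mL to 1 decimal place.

f = (1/2)^(τ/t½) = (1/2)^(21/9) ≈ 0.1984.
C₀ = D/Vd = 308/98 ≈ 3.143 mcg/mL.
Before the 6th dose, 5 doses have been given. Superposition: Cmin = C₀·(f + f² + … + f^5).
≈ 3.143 × (0.1984 + 0.0394 + 0.0078 + 0.0015 + 0.0003) ≈ 3.143 × 0.2474 ≈ 0.778 mcg/mL.

0.8 mcg/mL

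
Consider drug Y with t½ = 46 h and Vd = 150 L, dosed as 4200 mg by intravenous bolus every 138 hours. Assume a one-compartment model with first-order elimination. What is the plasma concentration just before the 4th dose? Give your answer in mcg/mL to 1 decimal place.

f = (1/2)^(τ/t½) = (1/2)^(138/46) ≈ 0.1250.
C₀ = D/Vd = 4200/150 ≈ 28.000 mcg/mL.
Before the 4th dose, 3 doses have been given. Superposition: Cmin = C₀·(f + f² + … + f^3).
≈ 28.000 × (0.1250 + 0.0156 + 0.0020) ≈ 28.000 × 0.1426 ≈ 3.993 mcg/mL.

4.0 mcg/mL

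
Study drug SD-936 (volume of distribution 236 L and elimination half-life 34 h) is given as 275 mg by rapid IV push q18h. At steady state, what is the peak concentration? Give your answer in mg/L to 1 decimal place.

3.8 mg/L

Over one 18-h interval, 18/34 ≈ 0.52941 half-lives elapse, leaving f ≈ 0.6928 of each dose.
Accumulation ratio R = 1/(1 − f) ≈ 1/0.3072 ≈ 3.2552.
Each bolus raises the concentration by D/Vd = 275/236 ≈ 1.165 mg/L.
Steady-state peak Cmax,ss = C₀·R ≈ 1.165 × 3.2552 ≈ 3.792 mg/L.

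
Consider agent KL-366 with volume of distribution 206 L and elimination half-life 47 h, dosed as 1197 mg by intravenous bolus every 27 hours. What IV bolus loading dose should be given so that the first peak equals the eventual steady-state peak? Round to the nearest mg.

3644 mg

f = (1/2)^(27/47) ≈ 0.671534; accumulation ratio R = 1/(1−f) ≈ 3.04446.
Loading dose to hit Cmax,ss on first dose: D_load = D_maint·R ≈ 1197 × 3.04446 ≈ 3644.22 mg.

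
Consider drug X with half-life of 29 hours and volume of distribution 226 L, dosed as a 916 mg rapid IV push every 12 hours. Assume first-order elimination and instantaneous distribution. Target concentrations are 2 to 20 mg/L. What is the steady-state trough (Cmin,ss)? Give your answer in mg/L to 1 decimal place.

Over one 12-h interval, 12/29 ≈ 0.41379 half-lives elapse, leaving f ≈ 0.7506 of each dose.
Accumulation ratio R = 1/(1 − f) ≈ 1/0.2494 ≈ 4.0096.
Single-dose peak C₀ = D/Vd = 916/226 ≈ 4.053 mg/L.
Steady-state peak Cmax,ss = C₀·R ≈ 4.053 × 4.0096 ≈ 16.251 mg/L.
One interval later, Cmin,ss = Cmax,ss·e^(−kτ) ≈ 16.251 × 0.7506 ≈ 12.198 mg/L.
Trough 12.2 mg/L vs MEC 2 mg/L: adequate.

12.2 mg/L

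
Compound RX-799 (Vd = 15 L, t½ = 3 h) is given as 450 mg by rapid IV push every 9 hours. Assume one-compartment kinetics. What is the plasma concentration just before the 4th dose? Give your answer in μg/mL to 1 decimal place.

f = (1/2)^(τ/t½) = (1/2)^(9/3) ≈ 0.1250.
C₀ = D/Vd = 450/15 ≈ 30.000 μg/mL.
Before the 4th dose, 3 doses have been given. Superposition: Cmin = C₀·(f + f² + … + f^3).
≈ 30.000 × (0.1250 + 0.0156 + 0.0020) ≈ 30.000 × 0.1426 ≈ 4.278 μg/mL.

4.3 μg/mL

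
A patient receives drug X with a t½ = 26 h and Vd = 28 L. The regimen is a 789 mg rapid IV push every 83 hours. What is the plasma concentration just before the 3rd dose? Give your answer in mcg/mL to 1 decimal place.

3.4 mcg/mL

f = (1/2)^(τ/t½) = (1/2)^(83/26) ≈ 0.1094.
C₀ = D/Vd = 789/28 ≈ 28.179 mcg/mL.
Before the 3rd dose, 2 doses have been given. Superposition: Cmin = C₀·(f + f²).
≈ 28.179 × (0.1094 + 0.0120) ≈ 28.179 × 0.1214 ≈ 3.421 mcg/mL.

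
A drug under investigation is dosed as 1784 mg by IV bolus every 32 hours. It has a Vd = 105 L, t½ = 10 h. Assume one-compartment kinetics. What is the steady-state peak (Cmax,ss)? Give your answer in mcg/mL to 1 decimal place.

k = ln2/t½ = ln2/10 ≈ 0.069315 h⁻¹; fraction remaining f = e^(−kτ) = e^(−0.069315×32) ≈ 0.1088.
Accumulation ratio R = 1/(1 − f) ≈ 1/0.8912 ≈ 1.1221.
Each bolus raises the concentration by D/Vd = 1784/105 ≈ 16.990 mcg/mL.
Cmax,ss = C₀/(1 − f) ≈ 16.990/0.8912 ≈ 19.064 mcg/mL.

19.1 mcg/mL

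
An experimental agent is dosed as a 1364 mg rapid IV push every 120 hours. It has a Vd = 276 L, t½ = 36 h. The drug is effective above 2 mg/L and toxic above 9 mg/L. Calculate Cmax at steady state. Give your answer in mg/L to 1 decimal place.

τ/t½ = 120/36 ≈ 3.3333, so fraction remaining f = (1/2)^(120/36) ≈ 0.0992.
Accumulation ratio R = 1/(1 − f) ≈ 1/0.9008 ≈ 1.1101.
Each bolus raises the concentration by D/Vd = 1364/276 ≈ 4.942 mg/L.
Steady-state peak Cmax,ss = C₀·R ≈ 4.942 × 1.1101 ≈ 5.486 mg/L.
Peak 5.5 mg/L vs MTC 9 mg/L: below toxic threshold.

5.5 mg/L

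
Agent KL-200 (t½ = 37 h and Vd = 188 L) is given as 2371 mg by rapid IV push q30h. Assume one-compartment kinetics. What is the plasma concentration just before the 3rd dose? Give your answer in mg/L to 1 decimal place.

f = (1/2)^(τ/t½) = (1/2)^(30/37) ≈ 0.5701.
C₀ = D/Vd = 2371/188 ≈ 12.612 mg/L.
Before the 3rd dose, 2 doses have been given. Superposition: Cmin = C₀·(f + f²).
≈ 12.612 × (0.5701 + 0.3250) ≈ 12.612 × 0.8951 ≈ 11.289 mg/L.

11.3 mg/L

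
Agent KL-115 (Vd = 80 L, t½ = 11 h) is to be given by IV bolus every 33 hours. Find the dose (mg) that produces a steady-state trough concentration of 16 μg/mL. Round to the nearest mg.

τ/t½ = 33/11 ≈ 3, so f = (1/2)^(33/11) ≈ 0.125000.
Cmin,ss = (D/Vd)·f/(1−f), so D = Cmin,ss·Vd·(1−f)/f.
D = 16 × 80 × (1−f)/f ≈ 16 × 80 × 7.00000 ≈ 8960.00 mg.

8960 mg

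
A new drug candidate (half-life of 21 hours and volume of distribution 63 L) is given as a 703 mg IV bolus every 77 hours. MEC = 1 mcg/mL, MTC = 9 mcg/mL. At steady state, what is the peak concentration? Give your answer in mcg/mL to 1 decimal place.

12.1 mcg/mL

τ/t½ = 77/21 ≈ 3.6667, so fraction remaining f = (1/2)^(77/21) ≈ 0.0787.
Accumulation ratio R = 1/(1 − f) ≈ 1/0.9213 ≈ 1.0854.
Single-dose peak C₀ = D/Vd = 703/63 ≈ 11.159 mcg/mL.
Steady-state peak Cmax,ss = C₀·R ≈ 11.159 × 1.0854 ≈ 12.112 mcg/mL.
Peak 12.1 mcg/mL vs MTC 9 mcg/mL: exceeds toxic threshold.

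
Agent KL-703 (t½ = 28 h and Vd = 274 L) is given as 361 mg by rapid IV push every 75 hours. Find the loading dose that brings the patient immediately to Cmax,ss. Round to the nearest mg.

428 mg

f = (1/2)^(75/28) ≈ 0.156196; accumulation ratio R = 1/(1−f) ≈ 1.18511.
Loading dose to hit Cmax,ss on first dose: D_load = D_maint·R ≈ 361 × 1.18511 ≈ 427.82 mg.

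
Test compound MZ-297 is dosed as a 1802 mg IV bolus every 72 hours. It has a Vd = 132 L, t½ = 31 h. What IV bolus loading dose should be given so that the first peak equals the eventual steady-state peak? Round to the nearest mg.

f = (1/2)^(72/31) ≈ 0.199910; accumulation ratio R = 1/(1−f) ≈ 1.24986.
Loading dose to hit Cmax,ss on first dose: D_load = D_maint·R ≈ 1802 × 1.24986 ≈ 2252.25 mg.

2252 mg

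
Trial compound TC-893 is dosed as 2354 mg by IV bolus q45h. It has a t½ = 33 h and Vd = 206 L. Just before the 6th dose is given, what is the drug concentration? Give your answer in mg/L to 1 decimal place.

f = (1/2)^(τ/t½) = (1/2)^(45/33) ≈ 0.3886.
C₀ = D/Vd = 2354/206 ≈ 11.427 mg/L.
Before the 6th dose, 5 doses have been given. Superposition: Cmin = C₀·(f + f² + … + f^5).
≈ 11.427 × (0.3886 + 0.1510 + 0.0587 + 0.0228 + 0.0089) ≈ 11.427 × 0.6300 ≈ 7.199 mg/L.

7.2 mg/L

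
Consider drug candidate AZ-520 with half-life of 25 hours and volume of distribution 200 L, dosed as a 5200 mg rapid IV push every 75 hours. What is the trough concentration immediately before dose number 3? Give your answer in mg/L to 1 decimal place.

f = (1/2)^(τ/t½) = (1/2)^(75/25) ≈ 0.1250.
C₀ = D/Vd = 5200/200 ≈ 26.000 mg/L.
Before the 3rd dose, 2 doses have been given. Superposition: Cmin = C₀·(f + f²).
≈ 26.000 × (0.1250 + 0.0156) ≈ 26.000 × 0.1406 ≈ 3.656 mg/L.

3.7 mg/L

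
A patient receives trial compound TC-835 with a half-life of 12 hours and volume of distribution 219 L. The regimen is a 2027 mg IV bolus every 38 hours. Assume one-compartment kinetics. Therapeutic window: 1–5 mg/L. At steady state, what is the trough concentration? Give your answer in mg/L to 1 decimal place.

1.2 mg/L

τ/t½ = 38/12 ≈ 3.1667, so fraction remaining f = (1/2)^(38/12) ≈ 0.1114.
Accumulation ratio R = 1/(1 − f) ≈ 1/0.8886 ≈ 1.1254.
Single-dose peak C₀ = D/Vd = 2027/219 ≈ 9.256 mg/L.
Cmax,ss = C₀/(1 − f) ≈ 9.256/0.8886 ≈ 10.416 mg/L.
Steady-state trough Cmin,ss = Cmax,ss·f ≈ 10.416 × 0.1114 ≈ 1.160 mg/L.
Trough 1.2 mg/L vs MEC 1 mg/L: adequate.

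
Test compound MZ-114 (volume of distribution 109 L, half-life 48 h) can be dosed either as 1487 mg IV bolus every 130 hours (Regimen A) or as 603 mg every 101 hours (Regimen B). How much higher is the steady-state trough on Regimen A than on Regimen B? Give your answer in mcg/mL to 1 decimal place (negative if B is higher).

Regimen A: f = (1/2)^(130/48) ≈ 0.1530; Cmin,ss = (1487/109)·f/(1−f) ≈ 2.464 mcg/mL.
Regimen B: f = (1/2)^(101/48) ≈ 0.2326; Cmin,ss = (603/109)·f/(1−f) ≈ 1.677 mcg/mL.
Difference ≈ 2.464 − 1.677 ≈ 0.787 mcg/mL.

0.8 mcg/mL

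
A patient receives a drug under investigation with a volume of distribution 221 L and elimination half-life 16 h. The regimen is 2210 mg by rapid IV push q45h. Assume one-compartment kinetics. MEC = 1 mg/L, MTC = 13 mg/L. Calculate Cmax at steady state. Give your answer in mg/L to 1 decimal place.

k = ln2/t½ = ln2/16 ≈ 0.043322 h⁻¹; fraction remaining f = e^(−kτ) = e^(−0.043322×45) ≈ 0.1423.
Accumulation ratio R = 1/(1 − f) ≈ 1/0.8577 ≈ 1.1659.
Each bolus raises the concentration by D/Vd = 2210/221 ≈ 10.000 mg/L.
Steady-state peak Cmax,ss = C₀·R ≈ 10.000 × 1.1659 ≈ 11.659 mg/L.
Peak 11.7 mg/L vs MTC 13 mg/L: below toxic threshold.

11.7 mg/L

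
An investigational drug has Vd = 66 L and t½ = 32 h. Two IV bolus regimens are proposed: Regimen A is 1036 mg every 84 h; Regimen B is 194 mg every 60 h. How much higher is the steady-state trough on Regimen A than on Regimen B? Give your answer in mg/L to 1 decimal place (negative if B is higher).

1.9 mg/L

Regimen A: f = (1/2)^(84/32) ≈ 0.1621; Cmin,ss = (1036/66)·f/(1−f) ≈ 3.037 mg/L.
Regimen B: f = (1/2)^(60/32) ≈ 0.2726; Cmin,ss = (194/66)·f/(1−f) ≈ 1.102 mg/L.
Difference ≈ 3.037 − 1.102 ≈ 1.935 mg/L.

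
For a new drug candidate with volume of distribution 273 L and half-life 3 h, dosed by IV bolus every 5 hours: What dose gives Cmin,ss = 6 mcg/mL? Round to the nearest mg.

3562 mg

τ/t½ = 5/3 ≈ 1.6667, so f = (1/2)^(5/3) ≈ 0.314980.
Cmin,ss = (D/Vd)·f/(1−f), so D = Cmin,ss·Vd·(1−f)/f.
D = 6 × 273 × (1−f)/f ≈ 6 × 273 × 2.17480 ≈ 3562.32 mg.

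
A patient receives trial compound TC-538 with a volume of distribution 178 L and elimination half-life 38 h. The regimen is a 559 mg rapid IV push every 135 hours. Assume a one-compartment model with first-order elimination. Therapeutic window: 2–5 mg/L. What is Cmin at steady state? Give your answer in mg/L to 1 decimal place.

k = ln2/t½ = ln2/38 ≈ 0.018241 h⁻¹; fraction remaining f = e^(−kτ) = e^(−0.018241×135) ≈ 0.0852.
At steady state, accumulation factor R = 1/(1 − e^(−kτ)) ≈ 1.0931.
Each bolus raises the concentration by D/Vd = 559/178 ≈ 3.140 mg/L.
Cmax,ss = C₀/(1 − f) ≈ 3.140/0.9148 ≈ 3.432 mg/L.
One interval later, Cmin,ss = Cmax,ss·e^(−kτ) ≈ 3.432 × 0.0852 ≈ 0.292 mg/L.
Trough 0.3 mg/L vs MEC 2 mg/L: subtherapeutic.

0.3 mg/L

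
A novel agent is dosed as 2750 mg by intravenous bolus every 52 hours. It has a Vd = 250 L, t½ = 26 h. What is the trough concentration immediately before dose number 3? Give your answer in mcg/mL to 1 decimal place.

3.4 mcg/mL

f = (1/2)^(τ/t½) = (1/2)^(52/26) ≈ 0.2500.
C₀ = D/Vd = 2750/250 ≈ 11.000 mcg/mL.
Before the 3rd dose, 2 doses have been given. Superposition: Cmin = C₀·(f + f²).
≈ 11.000 × (0.2500 + 0.0625) ≈ 11.000 × 0.3125 ≈ 3.438 mcg/mL.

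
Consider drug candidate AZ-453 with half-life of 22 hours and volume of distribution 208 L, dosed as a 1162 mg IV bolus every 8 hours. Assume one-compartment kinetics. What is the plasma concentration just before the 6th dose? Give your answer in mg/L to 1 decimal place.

f = (1/2)^(τ/t½) = (1/2)^(8/22) ≈ 0.7772.
C₀ = D/Vd = 1162/208 ≈ 5.587 mg/L.
Before the 6th dose, 5 doses have been given. Superposition: Cmin = C₀·(f + f² + … + f^5).
≈ 5.587 × (0.7772 + 0.6040 + 0.4695 + 0.3649 + 0.2836) ≈ 5.587 × 2.4992 ≈ 13.963 mg/L.

14.0 mg/L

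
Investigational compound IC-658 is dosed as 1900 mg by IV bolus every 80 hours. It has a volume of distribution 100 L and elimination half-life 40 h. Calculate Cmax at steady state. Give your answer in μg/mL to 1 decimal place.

The dosing interval is 2 half-lives, so f = 2^(−2) = 0.25.
Accumulation ratio R = 1/(1 − f) = 1/0.75 = 4/3.
Single-dose peak C₀ = D/Vd = 1900/100 = 19 μg/mL.
Steady-state peak Cmax,ss = C₀·R = 19 × 4/3 ≈ 25.333 μg/mL.

25.3 μg/mL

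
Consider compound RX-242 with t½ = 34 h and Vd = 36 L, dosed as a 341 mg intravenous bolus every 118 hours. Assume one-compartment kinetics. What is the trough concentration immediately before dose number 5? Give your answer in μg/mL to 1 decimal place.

f = (1/2)^(τ/t½) = (1/2)^(118/34) ≈ 0.0902.
C₀ = D/Vd = 341/36 ≈ 9.472 μg/mL.
Before the 5th dose, 4 doses have been given. Superposition: Cmin = C₀·(f + f² + … + f^4).
≈ 9.472 × (0.0902 + 0.0081 + 0.0007 + 0.0001) ≈ 9.472 × 0.0991 ≈ 0.939 μg/mL.

0.9 μg/mL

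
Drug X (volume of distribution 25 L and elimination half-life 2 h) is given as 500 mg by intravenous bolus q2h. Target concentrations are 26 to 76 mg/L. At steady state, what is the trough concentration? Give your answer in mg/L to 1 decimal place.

The dosing interval is 1 half-life, so f = 2^(−1) = 0.5.
At steady state, R = 1/(1 − 0.5) = 2/1.
Single-dose peak C₀ = D/Vd = 500/25 = 20 mg/L.
Steady-state peak Cmax,ss = C₀·R = 20 × 2/1 ≈ 40.000 mg/L.
Steady-state trough Cmin,ss = Cmax,ss·f ≈ 40.000 × 0.5 ≈ 20.000 mg/L.
Trough 20.0 mg/L vs MEC 26 mg/L: subtherapeutic.

20.0 mg/L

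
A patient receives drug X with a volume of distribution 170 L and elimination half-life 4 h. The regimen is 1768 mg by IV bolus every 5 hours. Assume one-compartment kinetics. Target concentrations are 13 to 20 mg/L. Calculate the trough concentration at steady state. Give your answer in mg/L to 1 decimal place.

7.5 mg/L

k = ln2/t½ = ln2/4 ≈ 0.173287 h⁻¹; fraction remaining f = e^(−kτ) = e^(−0.173287×5) ≈ 0.4204.
At steady state, accumulation factor R = 1/(1 − e^(−kτ)) ≈ 1.7253.
Single-dose peak C₀ = D/Vd = 1768/170 ≈ 10.400 mg/L.
Cmax,ss = C₀/(1 − f) ≈ 10.400/0.5796 ≈ 17.943 mg/L.
Steady-state trough Cmin,ss = Cmax,ss·f ≈ 17.943 × 0.4204 ≈ 7.543 mg/L.
Trough 7.5 mg/L vs MEC 13 mg/L: subtherapeutic.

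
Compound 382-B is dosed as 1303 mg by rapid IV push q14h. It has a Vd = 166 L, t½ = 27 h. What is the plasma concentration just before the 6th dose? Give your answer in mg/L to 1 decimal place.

f = (1/2)^(τ/t½) = (1/2)^(14/27) ≈ 0.6981.
C₀ = D/Vd = 1303/166 ≈ 7.849 mg/L.
Before the 6th dose, 5 doses have been given. Superposition: Cmin = C₀·(f + f² + … + f^5).
≈ 7.849 × (0.6981 + 0.4873 + 0.3402 + 0.2375 + 0.1658) ≈ 7.849 × 1.9289 ≈ 15.140 mg/L.

15.1 mg/L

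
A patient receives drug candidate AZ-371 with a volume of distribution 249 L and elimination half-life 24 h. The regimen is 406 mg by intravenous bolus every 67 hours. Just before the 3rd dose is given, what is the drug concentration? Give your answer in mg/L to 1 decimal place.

0.3 mg/L

f = (1/2)^(τ/t½) = (1/2)^(67/24) ≈ 0.1444.
C₀ = D/Vd = 406/249 ≈ 1.631 mg/L.
Before the 3rd dose, 2 doses have been given. Superposition: Cmin = C₀·(f + f²).
≈ 1.631 × (0.1444 + 0.0209) ≈ 1.631 × 0.1653 ≈ 0.270 mg/L.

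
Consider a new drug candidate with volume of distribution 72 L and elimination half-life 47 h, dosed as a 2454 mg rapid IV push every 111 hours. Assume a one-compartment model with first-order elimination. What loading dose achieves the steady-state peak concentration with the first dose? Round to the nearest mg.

3047 mg

f = (1/2)^(111/47) ≈ 0.194561; accumulation ratio R = 1/(1−f) ≈ 1.24156.
Loading dose to hit Cmax,ss on first dose: D_load = D_maint·R ≈ 2454 × 1.24156 ≈ 3046.79 mg.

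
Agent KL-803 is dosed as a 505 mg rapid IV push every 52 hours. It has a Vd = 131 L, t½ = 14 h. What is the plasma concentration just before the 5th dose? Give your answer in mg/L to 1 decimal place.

0.3 mg/L

f = (1/2)^(τ/t½) = (1/2)^(52/14) ≈ 0.0762.
C₀ = D/Vd = 505/131 ≈ 3.855 mg/L.
Before the 5th dose, 4 doses have been given. Superposition: Cmin = C₀·(f + f² + … + f^4).
≈ 3.855 × (0.0762 + 0.0058 + 0.0004 + 0.0000) ≈ 3.855 × 0.0824 ≈ 0.318 mg/L.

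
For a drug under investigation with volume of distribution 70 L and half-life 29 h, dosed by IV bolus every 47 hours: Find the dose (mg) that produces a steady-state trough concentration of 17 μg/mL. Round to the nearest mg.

τ/t½ = 47/29 ≈ 1.6207, so f = (1/2)^(47/29) ≈ 0.325180.
Cmin,ss = (D/Vd)·f/(1−f), so D = Cmin,ss·Vd·(1−f)/f.
D = 17 × 70 × (1−f)/f ≈ 17 × 70 × 2.07522 ≈ 2469.51 mg.

2470 mg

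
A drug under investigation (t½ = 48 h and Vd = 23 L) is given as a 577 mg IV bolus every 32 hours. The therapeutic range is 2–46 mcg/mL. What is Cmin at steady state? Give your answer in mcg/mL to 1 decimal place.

Over one 32-h interval, 32/48 ≈ 0.66667 half-lives elapse, leaving f ≈ 0.6300 of each dose.
Each bolus raises the concentration by D/Vd = 577/23 ≈ 25.087 mcg/mL.
Steady-state trough Cmin,ss = C₀·f/(1−f) ≈ 25.087 × 0.6300/0.3700 ≈ 42.716 mcg/mL.
Trough 42.7 mcg/mL vs MEC 2 mcg/mL: adequate.

42.7 mcg/mL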